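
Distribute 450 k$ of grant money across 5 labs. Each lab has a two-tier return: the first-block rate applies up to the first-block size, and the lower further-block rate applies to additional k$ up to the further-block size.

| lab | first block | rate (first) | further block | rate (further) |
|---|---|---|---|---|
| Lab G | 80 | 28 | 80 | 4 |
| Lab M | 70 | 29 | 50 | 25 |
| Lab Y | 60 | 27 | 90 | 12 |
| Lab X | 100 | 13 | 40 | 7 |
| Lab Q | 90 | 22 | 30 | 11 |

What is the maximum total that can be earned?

10420

Rank every tier by rate: Lab M/T1 29 > Lab G/T1 28 > Lab Y/T1 27 > Lab M/T2 25 > Lab Q/T1 22 > Lab X/T1 13 > Lab Y/T2 12 > Lab Q/T2 11 > Lab X/T2 7 > Lab G/T2 4.
Lab M T1 at 29: fill all 70 ; 380 left.
Fill Lab G T1 block (80 at 28) ; 300 left.
Lab Y/T1 (27): +60 ; 240 left.
Fill Lab M T2 block (50 at 25) ; 190 left.
Lab Q/T1 (22): +90 ; 100 left.
Lab X T1 at 13: fill all 100 ; 0 left.
Total = 29×70 + 28×80 + 27×60 + 25×50 + 22×90 + 13×100 = 10420.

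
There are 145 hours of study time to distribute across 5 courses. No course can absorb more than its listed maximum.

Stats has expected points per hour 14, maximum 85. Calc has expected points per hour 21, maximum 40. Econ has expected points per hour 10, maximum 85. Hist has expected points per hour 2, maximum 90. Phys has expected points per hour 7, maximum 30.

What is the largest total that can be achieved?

2230

Order the courses by expected points per hour: Calc 21 > Stats 14 > Econ 10 > Phys 7 > Hist 2.
Calc takes 40 to reach its cap of 40 → 105 left.
Stats: +85 to 85 (cap) → 20 left.
Only 20 left; Econ takes them to reach 20.
Total = 14×85 + 21×40 + 10×20 = 2230.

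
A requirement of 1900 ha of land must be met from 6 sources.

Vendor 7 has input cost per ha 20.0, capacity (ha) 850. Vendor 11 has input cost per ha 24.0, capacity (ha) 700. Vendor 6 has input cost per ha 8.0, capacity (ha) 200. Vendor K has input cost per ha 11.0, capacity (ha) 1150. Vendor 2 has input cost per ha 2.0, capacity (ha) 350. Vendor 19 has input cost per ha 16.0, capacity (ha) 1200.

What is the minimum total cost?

18150

Use sources in increasing cost order.
Vendor 2 at 2.0: take all 350 ha — 1550 still needed.
Take 200 from Vendor 6 at 8.0 — need 1350 more.
Vendor K at 11.0: take all 1150 ha — 200 still needed.
Vendor 19 at 16.0: take 200 of its 1200 — requirement met.
Vendor 7, Vendor 11: unused.
Cost = 350×2.0 + 200×8.0 + 1150×11.0 + 200×16.0 = 18150.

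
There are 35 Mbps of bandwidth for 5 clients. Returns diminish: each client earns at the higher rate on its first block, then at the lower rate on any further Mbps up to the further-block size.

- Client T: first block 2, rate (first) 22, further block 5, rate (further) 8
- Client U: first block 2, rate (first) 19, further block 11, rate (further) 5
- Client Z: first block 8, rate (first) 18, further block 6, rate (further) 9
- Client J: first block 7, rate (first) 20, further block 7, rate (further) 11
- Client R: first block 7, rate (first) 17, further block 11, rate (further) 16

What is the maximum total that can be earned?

Rank every tier by rate: Client T/tier1 22 > Client J/tier1 20 > Client U/tier1 19 > Client Z/tier1 18 > Client R/tier1 17 > Client R/tier2 16 > Client J/tier2 11 > Client Z/tier2 9 > Client T/tier2 8 > Client U/tier2 5.
Client T/tier1 (22): +2 → 33 left.
Fill Client J tier1 block (7 at 20) → 26 left.
Client U/tier1 (19): +2 → 24 left.
Client Z/tier1 (18): +8 → 16 left.
Fill Client R tier1 block (7 at 17) → 9 left.
Client R/tier2: +9 of 11 at 16; pool empty.
Total = 22×2 + 20×7 + 19×2 + 18×8 + 17×7 + 16×9 = 629.

629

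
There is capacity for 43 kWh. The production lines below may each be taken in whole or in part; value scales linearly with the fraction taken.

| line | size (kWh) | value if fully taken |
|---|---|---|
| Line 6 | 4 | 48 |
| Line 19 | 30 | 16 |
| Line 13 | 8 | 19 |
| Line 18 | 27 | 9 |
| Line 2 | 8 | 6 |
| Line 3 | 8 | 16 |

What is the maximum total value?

Sort by value density: Line 6 48/4≈12, Line 13 19/8≈2.38, Line 3 16/8≈2, Line 2 6/8≈0.75, Line 19 16/30≈0.533, Line 18 9/27≈0.333.
Take all of Line 6 (4 kWh, value 48) ; 39 kWh left.
Take all of Line 13 (8 kWh, value 19) ; 31 kWh left.
Take all of Line 3 (8 kWh, value 16) ; 23 kWh left.
Take all of Line 2 (8 kWh, value 6) ; 15 kWh left.
Fill the last 15 kWh with part of Line 19: 15/30 of it earns 8.
Total value = 97.

97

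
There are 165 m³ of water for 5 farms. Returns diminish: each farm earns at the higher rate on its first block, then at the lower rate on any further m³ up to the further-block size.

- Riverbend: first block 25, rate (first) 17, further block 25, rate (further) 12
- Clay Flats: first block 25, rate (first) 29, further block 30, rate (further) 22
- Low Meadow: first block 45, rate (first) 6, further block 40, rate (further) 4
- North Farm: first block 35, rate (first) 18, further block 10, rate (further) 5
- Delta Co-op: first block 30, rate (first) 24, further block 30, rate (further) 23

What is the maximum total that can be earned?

3680

Rank every tier by rate: Clay Flats/tier1 29 > Delta Co-op/tier1 24 > Delta Co-op/tier2 23 > Clay Flats/tier2 22 > North Farm/tier1 18 > Riverbend/tier1 17 > Riverbend/tier2 12 > Low Meadow/tier1 6 > North Farm/tier2 5 > Low Meadow/tier2 4.
Clay Flats tier1 at 29: fill all 25 — 140 left.
Delta Co-op tier1 at 24: fill all 30 — 110 left.
Delta Co-op tier2 at 23: fill all 30 — 80 left.
Fill Clay Flats tier2 block (30 at 22) — 50 left.
North Farm/tier1 (18): +35 — 15 left.
Riverbend/tier1: +15 of 25 at 17; pool empty.
Total = 29×25 + 24×30 + 23×30 + 22×30 + 18×35 + 17×15 = 3680.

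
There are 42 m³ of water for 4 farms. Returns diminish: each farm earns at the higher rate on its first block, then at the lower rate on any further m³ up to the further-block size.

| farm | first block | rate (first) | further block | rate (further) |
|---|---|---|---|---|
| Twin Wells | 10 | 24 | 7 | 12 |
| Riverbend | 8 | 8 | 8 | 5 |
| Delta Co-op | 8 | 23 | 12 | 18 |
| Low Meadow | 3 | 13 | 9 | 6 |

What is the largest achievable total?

Treat each block as its own option and order by rate: Twin Wells/first 24 > Delta Co-op/first 23 > Delta Co-op/second 18 > Low Meadow/first 13 > Twin Wells/second 12 > Riverbend/first 8 > Low Meadow/second 6 > Riverbend/second 5.
Twin Wells first at 24: fill all 10 — 32 left.
Delta Co-op/first (23): +8 — 24 left.
Delta Co-op/second (18): +12 — 12 left.
Fill Low Meadow first block (3 at 13) — 9 left.
Twin Wells second at 12: fill all 7 — 2 left.
Riverbend first at 8: only 2 left, fill 2.
Total = 24×10 + 23×8 + 18×12 + 13×3 + 12×7 + 8×2 = 779.

779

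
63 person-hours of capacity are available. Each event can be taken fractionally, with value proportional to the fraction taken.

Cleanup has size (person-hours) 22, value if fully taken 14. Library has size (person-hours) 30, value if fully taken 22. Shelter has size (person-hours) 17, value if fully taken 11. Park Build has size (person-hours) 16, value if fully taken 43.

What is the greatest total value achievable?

Rank by value-to-size ratio: Park Build 43/16≈2.69, Library 22/30≈0.733, Shelter 11/17≈0.647, Cleanup 14/22≈0.636.
All 16 person-hours of Park Build fit (value 43) → 47 remain.
Library: take in full, 30 person-hours for value 22 → 17 left.
Shelter: take in full, 17 person-hours for value 11 → 0 left.
Total value = 76.

76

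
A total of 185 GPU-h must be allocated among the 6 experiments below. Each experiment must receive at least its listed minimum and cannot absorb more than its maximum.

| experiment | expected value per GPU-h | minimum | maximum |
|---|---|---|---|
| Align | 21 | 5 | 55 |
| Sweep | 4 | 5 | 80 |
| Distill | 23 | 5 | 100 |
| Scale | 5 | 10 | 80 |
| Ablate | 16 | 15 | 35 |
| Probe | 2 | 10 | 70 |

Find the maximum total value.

Meeting every minimum uses 5+5+5+10+15+10 = 50 GPU-h, leaving 135.
Order the experiments by expected value per GPU-h: Distill 23 > Align 21 > Ablate 16 > Scale 5 > Sweep 4 > Probe 2.
Distill takes 95 more to reach its cap of 100 — 40 left.
Only 40 left; Align takes them to reach 45.
Total = 21×45 + 4×5 + 23×100 + 5×10 + 16×15 + 2×10 = 3575.

3575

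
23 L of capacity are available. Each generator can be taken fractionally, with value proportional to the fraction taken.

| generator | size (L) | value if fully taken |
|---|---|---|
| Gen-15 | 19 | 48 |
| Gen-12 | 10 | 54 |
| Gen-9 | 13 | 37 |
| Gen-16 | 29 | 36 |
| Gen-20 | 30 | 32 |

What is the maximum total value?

91

Rank by value-to-size ratio: Gen-12 54/10≈5.4, Gen-9 37/13≈2.85, Gen-15 48/19≈2.53, Gen-16 36/29≈1.24, Gen-20 32/30≈1.07.
Gen-12: take in full, 10 L for value 54 ; 13 left.
All 13 L of Gen-9 fit (value 37) ; 0 remain.
Total value = 91.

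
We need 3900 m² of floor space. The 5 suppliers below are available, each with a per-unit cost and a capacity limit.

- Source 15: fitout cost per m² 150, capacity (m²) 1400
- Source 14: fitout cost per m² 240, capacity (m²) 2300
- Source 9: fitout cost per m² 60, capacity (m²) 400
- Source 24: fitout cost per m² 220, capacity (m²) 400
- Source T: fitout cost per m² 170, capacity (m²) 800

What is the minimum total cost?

674000

Fill from the cheapest supplier first.
Take 400 from Source 9 at 60 — need 3500 more.
Source 15 (150): use full 1400 — 2100 m² to go.
Source T (170): use full 800 — 1300 m² to go.
Source 24 at 220: take all 400 m² — 900 still needed.
Source 14 (240): take the remaining 900 — done.
Cost = 400×60 + 1400×150 + 800×170 + 400×220 + 900×240 = 674000.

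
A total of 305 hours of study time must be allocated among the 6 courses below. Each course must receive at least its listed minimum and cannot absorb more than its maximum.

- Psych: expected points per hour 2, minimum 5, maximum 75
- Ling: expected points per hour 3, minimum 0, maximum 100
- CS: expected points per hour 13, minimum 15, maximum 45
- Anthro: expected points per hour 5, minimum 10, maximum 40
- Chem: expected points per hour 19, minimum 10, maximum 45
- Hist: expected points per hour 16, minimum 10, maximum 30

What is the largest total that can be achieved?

2510

Meeting every minimum uses 5+0+15+10+10+10 = 50 hours, leaving 255.
Rank by expected points per hour: Chem 19 > Hist 16 > CS 13 > Anthro 5 > Ling 3 > Psych 2.
Chem takes 35 more to reach its cap of 45 — 220 left.
Hist takes 20 more to reach its cap of 30 — 200 left.
Give CS 30 more to hit its cap of 45 — 170 left.
Anthro takes 30 more to reach its cap of 40 — 140 left.
Give Ling 100 more to hit its cap of 100 — 40 left.
Only 40 left; Psych takes them to reach 45.
Total = 2×45 + 3×100 + 13×45 + 5×40 + 19×45 + 16×30 = 2510.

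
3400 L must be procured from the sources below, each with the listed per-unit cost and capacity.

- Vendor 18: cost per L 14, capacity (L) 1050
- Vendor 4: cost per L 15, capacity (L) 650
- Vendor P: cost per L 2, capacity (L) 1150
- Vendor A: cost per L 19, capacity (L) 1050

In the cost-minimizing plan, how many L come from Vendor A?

550

Cheapest first:
Take 1150 from Vendor P at 2 → need 2250 more.
Vendor 18 at 14: take all 1050 L → 1200 still needed.
Vendor 4 at 15: take all 650 L → 550 still needed.
Take 550 from Vendor A at 19 to finish.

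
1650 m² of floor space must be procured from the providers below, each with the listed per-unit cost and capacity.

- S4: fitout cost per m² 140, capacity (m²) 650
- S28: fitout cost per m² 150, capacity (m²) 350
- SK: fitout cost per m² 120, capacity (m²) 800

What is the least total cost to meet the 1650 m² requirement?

Cheapest first:
Take 800 from SK at 120 ; need 850 more.
S4 at 140: take all 650 m² ; 200 still needed.
S28 (150): take the remaining 200 ; done.
Cost = 800×120 + 650×140 + 200×150 = 217000.

217000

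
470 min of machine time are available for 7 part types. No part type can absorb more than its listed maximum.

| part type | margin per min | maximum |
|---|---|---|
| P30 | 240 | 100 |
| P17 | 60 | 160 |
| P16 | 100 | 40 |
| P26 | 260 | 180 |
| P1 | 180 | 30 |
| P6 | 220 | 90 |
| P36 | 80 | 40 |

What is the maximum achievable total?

Highest margin per min first: P26 260 > P30 240 > P6 220 > P1 180 > P16 100 > P36 80 > P17 60.
P26 takes 180 to reach its cap of 180 ; 290 left.
P30: +100 to 100 (cap) ; 190 left.
P6 takes 90 to reach its cap of 90 ; 100 left.
P1 takes 30 to reach its cap of 30 ; 70 left.
Give P16 40 to hit its cap of 40 ; 30 left.
P36 has room for 40 but only 30 remain, so it gets 30.
Total = 240×100 + 100×40 + 260×180 + 180×30 + 220×90 + 80×30 = 102400.

102400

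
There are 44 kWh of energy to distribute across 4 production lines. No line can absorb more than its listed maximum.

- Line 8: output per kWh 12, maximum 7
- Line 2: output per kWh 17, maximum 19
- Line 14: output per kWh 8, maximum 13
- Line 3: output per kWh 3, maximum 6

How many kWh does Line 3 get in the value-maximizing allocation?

Rank by output per kWh: Line 2 17 > Line 8 12 > Line 14 8 > Line 3 3.
Give Line 2 19 to hit its cap of 19 — 25 left.
Line 8: +7 to 7 (cap) — 18 left.
Line 14: +13 to 13 (cap) — 5 left.
Line 3: +5 (room for 6) → 5. Pool exhausted.

5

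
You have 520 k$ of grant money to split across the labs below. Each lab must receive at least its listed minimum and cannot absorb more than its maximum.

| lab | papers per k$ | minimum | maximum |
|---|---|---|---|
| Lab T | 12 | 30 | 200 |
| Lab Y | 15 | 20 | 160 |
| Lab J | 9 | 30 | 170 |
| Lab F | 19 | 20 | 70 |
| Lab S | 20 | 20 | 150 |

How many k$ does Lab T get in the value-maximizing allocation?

Meeting every minimum uses 30+20+30+20+20 = 120 k$, leaving 400.
Order the labs by papers per k$: Lab S 20 > Lab F 19 > Lab Y 15 > Lab T 12 > Lab J 9.
Lab S: +130 to 150 (cap) — 270 left.
Lab F takes 50 more to reach its cap of 70 — 220 left.
Lab Y takes 140 more to reach its cap of 160 — 80 left.
Lab T has room for 170 more but only 80 remain, so it gets 110.

110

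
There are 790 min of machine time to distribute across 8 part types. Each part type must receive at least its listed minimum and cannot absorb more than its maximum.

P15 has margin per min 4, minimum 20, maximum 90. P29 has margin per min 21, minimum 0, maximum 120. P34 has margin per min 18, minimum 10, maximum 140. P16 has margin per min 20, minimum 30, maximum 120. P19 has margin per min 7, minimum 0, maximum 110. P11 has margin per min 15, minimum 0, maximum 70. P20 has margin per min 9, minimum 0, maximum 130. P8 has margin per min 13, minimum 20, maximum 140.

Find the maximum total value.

11910

Meeting every minimum uses 20+0+10+30+0+0+0+20 = 80 min, leaving 710.
Order the part types by margin per min: P29 21 > P16 20 > P34 18 > P11 15 > P8 13 > P20 9 > P19 7 > P15 4.
P29: +120 to 120 (cap) → 590 left.
P16: +90 to 120 (cap) → 500 left.
P34 takes 130 more to reach its cap of 140 → 370 left.
P11 takes 70 more to reach its cap of 70 → 300 left.
P8 takes 120 more to reach its cap of 140 → 180 left.
P20: +130 to 130 (cap) → 50 left.
Only 50 left; P19 takes them to reach 50.
Total = 4×20 + 21×120 + 18×140 + 20×120 + 7×50 + 15×70 + 9×130 + 13×140 = 11910.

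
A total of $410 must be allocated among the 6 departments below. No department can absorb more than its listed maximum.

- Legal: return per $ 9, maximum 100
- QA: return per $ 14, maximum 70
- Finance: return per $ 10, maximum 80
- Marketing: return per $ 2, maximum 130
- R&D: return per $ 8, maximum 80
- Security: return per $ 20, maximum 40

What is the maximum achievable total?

Order the departments by return per $: Security 20 > QA 14 > Finance 10 > Legal 9 > R&D 8 > Marketing 2.
Give Security 40 to hit its cap of 40 → 370 left.
QA takes 70 to reach its cap of 70 → 300 left.
Finance: +80 to 80 (cap) → 220 left.
Legal takes 100 to reach its cap of 100 → 120 left.
R&D: +80 to 80 (cap) → 40 left.
Marketing has room for 130 but only 40 remain, so it gets 40.
Total = 9×100 + 14×70 + 10×80 + 2×40 + 8×80 + 20×40 = 4200.

4200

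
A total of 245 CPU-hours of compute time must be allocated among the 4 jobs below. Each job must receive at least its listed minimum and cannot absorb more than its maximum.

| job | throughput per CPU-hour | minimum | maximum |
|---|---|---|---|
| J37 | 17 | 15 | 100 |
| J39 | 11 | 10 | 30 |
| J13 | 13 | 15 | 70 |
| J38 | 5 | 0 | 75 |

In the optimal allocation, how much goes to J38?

45

Meeting every minimum uses 15+10+15+0 = 40 CPU-hours, leaving 205.
Highest throughput per CPU-hour first: J37 17 > J13 13 > J39 11 > J38 5.
J37 takes 85 more to reach its cap of 100 ; 120 left.
J13: +55 to 70 (cap) ; 65 left.
J39 takes 20 more to reach its cap of 30 ; 45 left.
J38 has room for 75 more but only 45 remain, so it gets 45.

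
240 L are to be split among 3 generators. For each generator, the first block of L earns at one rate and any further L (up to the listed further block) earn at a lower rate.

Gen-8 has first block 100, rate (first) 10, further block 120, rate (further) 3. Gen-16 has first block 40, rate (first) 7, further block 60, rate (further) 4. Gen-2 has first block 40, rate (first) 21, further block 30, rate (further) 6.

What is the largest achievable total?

Rank every tier by rate: Gen-2/first 21 > Gen-8/first 10 > Gen-16/first 7 > Gen-2/second 6 > Gen-16/second 4 > Gen-8/second 3.
Gen-2 first at 21: fill all 40 ; 200 left.
Gen-8 first at 10: fill all 100 ; 100 left.
Fill Gen-16 first block (40 at 7) ; 60 left.
Gen-2 second at 6: fill all 30 ; 30 left.
Gen-16/second: +30 of 60 at 4; pool empty.
Total = 21×40 + 10×100 + 7×40 + 6×30 + 4×30 = 2420.

2420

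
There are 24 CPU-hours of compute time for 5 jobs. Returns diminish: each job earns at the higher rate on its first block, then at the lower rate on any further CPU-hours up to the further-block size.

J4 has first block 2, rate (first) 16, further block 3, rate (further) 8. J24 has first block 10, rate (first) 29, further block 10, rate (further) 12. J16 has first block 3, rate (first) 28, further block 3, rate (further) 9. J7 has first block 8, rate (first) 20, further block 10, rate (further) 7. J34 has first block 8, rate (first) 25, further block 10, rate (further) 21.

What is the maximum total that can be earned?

Treat each block as its own option and order by rate: J24/tier1 29 > J16/tier1 28 > J34/tier1 25 > J34/tier2 21 > J7/tier1 20 > J4/tier1 16 > J24/tier2 12 > J16/tier2 9 > J4/tier2 8 > J7/tier2 7.
Fill J24 tier1 block (10 at 29) ; 14 left.
Fill J16 tier1 block (3 at 28) ; 11 left.
J34 tier1 at 25: fill all 8 ; 3 left.
3 remain; put them into J34 tier2 at 21.
Total = 29×10 + 28×3 + 25×8 + 21×3 = 637.

637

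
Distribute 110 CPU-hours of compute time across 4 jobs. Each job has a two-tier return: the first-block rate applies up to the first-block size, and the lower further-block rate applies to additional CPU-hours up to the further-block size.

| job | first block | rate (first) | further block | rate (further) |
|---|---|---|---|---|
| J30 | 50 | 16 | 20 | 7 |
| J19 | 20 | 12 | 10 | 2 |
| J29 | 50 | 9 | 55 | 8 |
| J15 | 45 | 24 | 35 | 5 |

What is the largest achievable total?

Rank every tier by rate: J15/first 24 > J30/first 16 > J19/first 12 > J29/first 9 > J29/second 8 > J30/second 7 > J15/second 5 > J19/second 2.
Fill J15 first block (45 at 24) ; 65 left.
J30 first at 16: fill all 50 ; 15 left.
J19/first: +15 of 20 at 12; pool empty.
Total = 24×45 + 16×50 + 12×15 = 2060.

2060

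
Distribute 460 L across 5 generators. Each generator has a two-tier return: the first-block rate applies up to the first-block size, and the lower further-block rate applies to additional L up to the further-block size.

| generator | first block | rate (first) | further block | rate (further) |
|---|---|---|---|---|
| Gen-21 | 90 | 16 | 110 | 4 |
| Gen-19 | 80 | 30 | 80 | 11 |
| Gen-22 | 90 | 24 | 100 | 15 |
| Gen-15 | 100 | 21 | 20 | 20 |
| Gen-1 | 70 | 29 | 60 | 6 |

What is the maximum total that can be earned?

Rank every tier by rate: Gen-19/tier1 30 > Gen-1/tier1 29 > Gen-22/tier1 24 > Gen-15/tier1 21 > Gen-15/tier2 20 > Gen-21/tier1 16 > Gen-22/tier2 15 > Gen-19/tier2 11 > Gen-1/tier2 6 > Gen-21/tier2 4.
Gen-19 tier1 at 30: fill all 80 — 380 left.
Fill Gen-1 tier1 block (70 at 29) — 310 left.
Gen-22/tier1 (24): +90 — 220 left.
Gen-15/tier1 (21): +100 — 120 left.
Gen-15/tier2 (20): +20 — 100 left.
Fill Gen-21 tier1 block (90 at 16) — 10 left.
Gen-22/tier2: +10 of 100 at 15; pool empty.
Total = 30×80 + 29×70 + 24×90 + 21×100 + 20×20 + 16×90 + 15×10 = 10680.

10680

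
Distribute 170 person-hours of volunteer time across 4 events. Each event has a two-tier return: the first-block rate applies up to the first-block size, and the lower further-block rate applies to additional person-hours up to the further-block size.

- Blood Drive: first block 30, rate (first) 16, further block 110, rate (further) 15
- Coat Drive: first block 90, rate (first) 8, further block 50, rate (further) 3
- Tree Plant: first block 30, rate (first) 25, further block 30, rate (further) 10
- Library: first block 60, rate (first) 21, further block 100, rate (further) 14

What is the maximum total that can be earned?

Rank every tier by rate: Tree Plant/first 25 > Library/first 21 > Blood Drive/first 16 > Blood Drive/second 15 > Library/second 14 > Tree Plant/second 10 > Coat Drive/first 8 > Coat Drive/second 3.
Tree Plant first at 25: fill all 30 ; 140 left.
Library first at 21: fill all 60 ; 80 left.
Blood Drive/first (16): +30 ; 50 left.
Blood Drive second at 15: only 50 left, fill 50.
Total = 25×30 + 21×60 + 16×30 + 15×50 = 3240.

3240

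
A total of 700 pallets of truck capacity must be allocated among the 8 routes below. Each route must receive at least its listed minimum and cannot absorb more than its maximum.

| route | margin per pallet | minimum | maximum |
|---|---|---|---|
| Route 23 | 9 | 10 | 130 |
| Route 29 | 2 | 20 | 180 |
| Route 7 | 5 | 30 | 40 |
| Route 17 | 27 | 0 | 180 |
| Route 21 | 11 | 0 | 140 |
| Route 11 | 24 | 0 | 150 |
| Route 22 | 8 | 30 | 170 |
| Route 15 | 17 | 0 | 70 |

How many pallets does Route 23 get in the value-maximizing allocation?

80

Meeting every minimum uses 10+20+30+0+0+0+30+0 = 90 pallets, leaving 610.
Highest margin per pallet first: Route 17 27 > Route 11 24 > Route 15 17 > Route 21 11 > Route 23 9 > Route 22 8 > Route 7 5 > Route 29 2.
Give Route 17 180 more to hit its cap of 180 → 430 left.
Give Route 11 150 more to hit its cap of 150 → 280 left.
Route 15 takes 70 more to reach its cap of 70 → 210 left.
Give Route 21 140 more to hit its cap of 140 → 70 left.
Route 23: +70 (room for 120) → 80. Pool exhausted.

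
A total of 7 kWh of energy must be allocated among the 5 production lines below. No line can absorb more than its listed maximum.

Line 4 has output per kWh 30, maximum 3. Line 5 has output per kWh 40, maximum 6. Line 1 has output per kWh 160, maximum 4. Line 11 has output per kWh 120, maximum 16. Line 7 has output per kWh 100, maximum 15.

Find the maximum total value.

Order the production lines by output per kWh: Line 1 160 > Line 11 120 > Line 7 100 > Line 5 40 > Line 4 30.
Line 1 takes 4 to reach its cap of 4 ; 3 left.
Line 11: +3 (room for 16) → 3. Pool exhausted.
Total = 160×4 + 120×3 = 1000.

1000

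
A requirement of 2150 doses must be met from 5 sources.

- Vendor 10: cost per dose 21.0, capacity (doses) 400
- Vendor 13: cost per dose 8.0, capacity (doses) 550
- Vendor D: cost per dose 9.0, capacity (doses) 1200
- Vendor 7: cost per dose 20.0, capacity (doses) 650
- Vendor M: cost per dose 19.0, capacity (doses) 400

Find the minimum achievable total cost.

22800

Cheapest first:
Take 550 from Vendor 13 at 8.0 → need 1600 more.
Take 1200 from Vendor D at 9.0 → need 400 more.
Vendor M (19.0): use full 400 → 0 doses to go.
Vendor 7, Vendor 10: unused.
Cost = 550×8.0 + 1200×9.0 + 400×19.0 = 22800.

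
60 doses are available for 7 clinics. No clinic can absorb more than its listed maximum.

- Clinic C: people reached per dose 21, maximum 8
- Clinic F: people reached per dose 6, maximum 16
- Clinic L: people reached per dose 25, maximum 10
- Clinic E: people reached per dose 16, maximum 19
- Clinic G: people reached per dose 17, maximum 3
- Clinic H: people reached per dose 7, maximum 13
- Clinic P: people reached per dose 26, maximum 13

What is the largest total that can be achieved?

1160

Rank by people reached per dose: Clinic P 26 > Clinic L 25 > Clinic C 21 > Clinic G 17 > Clinic E 16 > Clinic H 7 > Clinic F 6.
Clinic P: +13 to 13 (cap) — 47 left.
Give Clinic L 10 to hit its cap of 10 — 37 left.
Give Clinic C 8 to hit its cap of 8 — 29 left.
Clinic G takes 3 to reach its cap of 3 — 26 left.
Give Clinic E 19 to hit its cap of 19 — 7 left.
Clinic H has room for 13 but only 7 remain, so it gets 7.
Total = 21×8 + 25×10 + 16×19 + 17×3 + 7×7 + 26×13 = 1160.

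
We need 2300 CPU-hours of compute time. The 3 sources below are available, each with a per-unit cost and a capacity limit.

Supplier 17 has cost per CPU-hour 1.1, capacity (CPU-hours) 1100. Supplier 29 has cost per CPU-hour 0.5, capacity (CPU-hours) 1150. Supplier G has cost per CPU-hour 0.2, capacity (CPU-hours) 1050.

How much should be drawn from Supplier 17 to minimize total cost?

Cheapest first:
Supplier G (0.2): use full 1050 → 1250 CPU-hours to go.
Supplier 29 (0.5): use full 1150 → 100 CPU-hours to go.
Supplier 17 at 1.1: take 100 of its 1100 → requirement met.

100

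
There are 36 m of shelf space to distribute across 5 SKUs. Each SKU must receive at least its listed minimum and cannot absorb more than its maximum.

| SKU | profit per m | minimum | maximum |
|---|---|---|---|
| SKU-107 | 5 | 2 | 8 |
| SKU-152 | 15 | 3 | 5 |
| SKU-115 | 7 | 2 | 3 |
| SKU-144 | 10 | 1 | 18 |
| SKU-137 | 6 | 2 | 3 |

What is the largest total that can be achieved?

329

Meeting every minimum uses 2+3+2+1+2 = 10 m, leaving 26.
Highest profit per m first: SKU-152 15 > SKU-144 10 > SKU-115 7 > SKU-137 6 > SKU-107 5.
Give SKU-152 2 more to hit its cap of 5 → 24 left.
SKU-144: +17 to 18 (cap) → 7 left.
SKU-115: +1 to 3 (cap) → 6 left.
Give SKU-137 1 more to hit its cap of 3 → 5 left.
SKU-107 has room for 6 more but only 5 remain, so it gets 7.
Total = 5×7 + 15×5 + 7×3 + 10×18 + 6×3 = 329.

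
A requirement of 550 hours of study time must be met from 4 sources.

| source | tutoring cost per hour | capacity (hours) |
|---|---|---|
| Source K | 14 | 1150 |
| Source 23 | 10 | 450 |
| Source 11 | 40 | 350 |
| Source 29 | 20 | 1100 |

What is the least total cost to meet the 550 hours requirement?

Cheapest first:
Source 23 at 10: take all 450 hours — 100 still needed.
Source K at 14: take 100 of its 1150 — requirement met.
Source 29, Source 11: unused.
Cost = 450×10 + 100×14 = 5900.

5900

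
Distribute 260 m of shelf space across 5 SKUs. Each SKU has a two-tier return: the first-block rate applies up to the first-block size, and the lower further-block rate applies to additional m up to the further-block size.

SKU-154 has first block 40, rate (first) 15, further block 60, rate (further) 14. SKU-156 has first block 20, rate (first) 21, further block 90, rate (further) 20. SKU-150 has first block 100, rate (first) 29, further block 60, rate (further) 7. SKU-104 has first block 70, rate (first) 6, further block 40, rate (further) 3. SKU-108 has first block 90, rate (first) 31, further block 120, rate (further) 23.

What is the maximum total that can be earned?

7300

Treat each block as its own option and order by rate: SKU-108/T1 31 > SKU-150/T1 29 > SKU-108/T2 23 > SKU-156/T1 21 > SKU-156/T2 20 > SKU-154/T1 15 > SKU-154/T2 14 > SKU-150/T2 7 > SKU-104/T1 6 > SKU-104/T2 3.
SKU-108/T1 (31): +90 → 170 left.
Fill SKU-150 T1 block (100 at 29) → 70 left.
SKU-108 T2 at 23: only 70 left, fill 70.
Total = 31×90 + 29×100 + 23×70 = 7300.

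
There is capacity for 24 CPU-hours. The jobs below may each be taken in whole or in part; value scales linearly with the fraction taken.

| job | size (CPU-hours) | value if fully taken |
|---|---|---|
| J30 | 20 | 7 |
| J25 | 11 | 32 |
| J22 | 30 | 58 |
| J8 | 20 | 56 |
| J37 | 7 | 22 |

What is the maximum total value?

70.8

Best value per unit of size first: J37 22/7≈3.14, J25 32/11≈2.91, J8 56/20≈2.8, J22 58/30≈1.93, J30 7/20≈0.35.
Take all of J37 (7 CPU-hours, value 22) → 17 CPU-hours left.
All 11 CPU-hours of J25 fit (value 32) → 6 remain.
Fill the last 6 CPU-hours with part of J8: 6/20 of it earns 16.8.
Total value = 70.8.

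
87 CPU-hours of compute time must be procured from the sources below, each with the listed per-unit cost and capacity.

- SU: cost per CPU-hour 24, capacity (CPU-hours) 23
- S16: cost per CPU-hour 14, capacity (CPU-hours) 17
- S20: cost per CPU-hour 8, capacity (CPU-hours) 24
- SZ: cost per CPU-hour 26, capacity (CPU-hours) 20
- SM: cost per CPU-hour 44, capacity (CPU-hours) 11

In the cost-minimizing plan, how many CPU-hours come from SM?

Cheapest first:
S20 (8): use full 24 → 63 CPU-hours to go.
Take 17 from S16 at 14 → need 46 more.
Take 23 from SU at 24 → need 23 more.
SZ (26): use full 20 → 3 CPU-hours to go.
Take 3 from SM at 44 to finish.

3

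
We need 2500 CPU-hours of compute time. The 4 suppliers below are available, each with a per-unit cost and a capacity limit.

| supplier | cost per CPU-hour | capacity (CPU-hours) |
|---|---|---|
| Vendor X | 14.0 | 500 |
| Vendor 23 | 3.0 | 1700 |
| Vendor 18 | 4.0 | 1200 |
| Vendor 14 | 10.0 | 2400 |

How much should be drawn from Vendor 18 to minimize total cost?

Use suppliers in increasing cost order.
Take 1700 from Vendor 23 at 3.0 — need 800 more.
Take 800 from Vendor 18 at 4.0 to finish.
Vendor 14, Vendor X: unused.

800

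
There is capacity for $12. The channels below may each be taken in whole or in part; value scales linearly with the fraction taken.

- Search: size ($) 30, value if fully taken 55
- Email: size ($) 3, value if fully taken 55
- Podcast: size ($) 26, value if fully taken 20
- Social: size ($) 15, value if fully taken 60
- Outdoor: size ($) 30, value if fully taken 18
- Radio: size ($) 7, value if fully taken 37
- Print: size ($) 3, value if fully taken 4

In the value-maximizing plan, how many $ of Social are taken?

2

Sort by value density: Email 55/3≈18.3, Radio 37/7≈5.29, Social 60/15≈4, Search 55/30≈1.83, Print 4/3≈1.33, Podcast 20/26≈0.769, Outdoor 18/30≈0.6.
All 3 $ of Email fit (value 55) → 9 remain.
Take all of Radio (7 $, value 37) → 2 $ left.
Only 2 $ remain; take 2/15 of Social for value 60×2/15 = 8.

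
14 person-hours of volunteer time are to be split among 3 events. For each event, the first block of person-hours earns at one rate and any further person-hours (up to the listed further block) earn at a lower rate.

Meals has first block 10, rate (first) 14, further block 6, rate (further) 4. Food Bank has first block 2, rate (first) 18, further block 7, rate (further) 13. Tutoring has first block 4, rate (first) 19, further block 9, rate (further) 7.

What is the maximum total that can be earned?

224

Order all 6 blocks by rate: Tutoring/T1 19 > Food Bank/T1 18 > Meals/T1 14 > Food Bank/T2 13 > Tutoring/T2 7 > Meals/T2 4.
Fill Tutoring T1 block (4 at 19) ; 10 left.
Food Bank T1 at 18: fill all 2 ; 8 left.
8 remain; put them into Meals T1 at 14.
Total = 19×4 + 18×2 + 14×8 = 224.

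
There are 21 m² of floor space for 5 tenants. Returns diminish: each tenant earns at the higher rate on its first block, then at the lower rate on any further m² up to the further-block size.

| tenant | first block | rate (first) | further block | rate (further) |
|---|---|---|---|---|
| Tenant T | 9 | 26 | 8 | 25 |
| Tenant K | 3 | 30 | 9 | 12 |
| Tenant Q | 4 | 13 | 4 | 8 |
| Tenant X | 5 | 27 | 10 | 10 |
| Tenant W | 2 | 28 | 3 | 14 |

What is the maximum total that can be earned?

Order all 10 blocks by rate: Tenant K/first 30 > Tenant W/first 28 > Tenant X/first 27 > Tenant T/first 26 > Tenant T/second 25 > Tenant W/second 14 > Tenant Q/first 13 > Tenant K/second 12 > Tenant X/second 10 > Tenant Q/second 8.
Tenant K first at 30: fill all 3 ; 18 left.
Fill Tenant W first block (2 at 28) ; 16 left.
Tenant X/first (27): +5 ; 11 left.
Tenant T/first (26): +9 ; 2 left.
2 remain; put them into Tenant T second at 25.
Total = 30×3 + 28×2 + 27×5 + 26×9 + 25×2 = 565.

565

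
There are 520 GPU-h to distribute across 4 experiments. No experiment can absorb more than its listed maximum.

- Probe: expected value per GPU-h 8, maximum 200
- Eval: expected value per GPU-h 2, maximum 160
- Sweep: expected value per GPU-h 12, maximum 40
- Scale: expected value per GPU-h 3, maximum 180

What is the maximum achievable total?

2820

Rank by expected value per GPU-h: Sweep 12 > Probe 8 > Scale 3 > Eval 2.
Give Sweep 40 to hit its cap of 40 → 480 left.
Probe: +200 to 200 (cap) → 280 left.
Scale takes 180 to reach its cap of 180 → 100 left.
Eval: +100 (room for 160) → 100. Pool exhausted.
Total = 8×200 + 2×100 + 12×40 + 3×180 = 2820.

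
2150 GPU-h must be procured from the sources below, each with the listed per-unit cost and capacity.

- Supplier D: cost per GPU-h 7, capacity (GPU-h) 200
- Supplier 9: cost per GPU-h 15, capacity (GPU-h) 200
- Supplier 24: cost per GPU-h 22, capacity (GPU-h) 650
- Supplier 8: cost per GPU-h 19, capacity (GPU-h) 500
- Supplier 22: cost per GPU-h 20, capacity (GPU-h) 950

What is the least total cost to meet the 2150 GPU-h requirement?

39500

Fill from the cheapest source first.
Supplier D (7): use full 200 — 1950 GPU-h to go.
Supplier 9 (15): use full 200 — 1750 GPU-h to go.
Take 500 from Supplier 8 at 19 — need 1250 more.
Take 950 from Supplier 22 at 20 — need 300 more.
Take 300 from Supplier 24 at 22 to finish.
Cost = 200×7 + 200×15 + 500×19 + 950×20 + 300×22 = 39500.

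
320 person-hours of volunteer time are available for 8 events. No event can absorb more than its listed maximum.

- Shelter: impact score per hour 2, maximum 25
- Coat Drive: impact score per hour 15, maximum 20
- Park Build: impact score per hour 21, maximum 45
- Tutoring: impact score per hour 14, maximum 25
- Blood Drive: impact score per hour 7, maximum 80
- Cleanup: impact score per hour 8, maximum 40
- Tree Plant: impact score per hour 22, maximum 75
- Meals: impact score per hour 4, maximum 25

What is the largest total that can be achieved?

Highest impact score per hour first: Tree Plant 22 > Park Build 21 > Coat Drive 15 > Tutoring 14 > Cleanup 8 > Blood Drive 7 > Meals 4 > Shelter 2.
Tree Plant takes 75 to reach its cap of 75 ; 245 left.
Give Park Build 45 to hit its cap of 45 ; 200 left.
Give Coat Drive 20 to hit its cap of 20 ; 180 left.
Tutoring: +25 to 25 (cap) ; 155 left.
Cleanup takes 40 to reach its cap of 40 ; 115 left.
Blood Drive takes 80 to reach its cap of 80 ; 35 left.
Give Meals 25 to hit its cap of 25 ; 10 left.
Shelter: +10 (room for 25) → 10. Pool exhausted.
Total = 2×10 + 15×20 + 21×45 + 14×25 + 7×80 + 8×40 + 22×75 + 4×25 = 4245.

4245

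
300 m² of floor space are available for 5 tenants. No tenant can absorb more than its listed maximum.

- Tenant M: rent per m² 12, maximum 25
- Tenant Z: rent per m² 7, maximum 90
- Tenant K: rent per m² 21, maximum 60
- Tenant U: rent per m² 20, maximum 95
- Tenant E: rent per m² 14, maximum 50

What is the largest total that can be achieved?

Rank by rent per m²: Tenant K 21 > Tenant U 20 > Tenant E 14 > Tenant M 12 > Tenant Z 7.
Tenant K takes 60 to reach its cap of 60 ; 240 left.
Tenant U: +95 to 95 (cap) ; 145 left.
Tenant E takes 50 to reach its cap of 50 ; 95 left.
Tenant M: +25 to 25 (cap) ; 70 left.
Tenant Z has room for 90 but only 70 remain, so it gets 70.
Total = 12×25 + 7×70 + 21×60 + 20×95 + 14×50 = 4650.

4650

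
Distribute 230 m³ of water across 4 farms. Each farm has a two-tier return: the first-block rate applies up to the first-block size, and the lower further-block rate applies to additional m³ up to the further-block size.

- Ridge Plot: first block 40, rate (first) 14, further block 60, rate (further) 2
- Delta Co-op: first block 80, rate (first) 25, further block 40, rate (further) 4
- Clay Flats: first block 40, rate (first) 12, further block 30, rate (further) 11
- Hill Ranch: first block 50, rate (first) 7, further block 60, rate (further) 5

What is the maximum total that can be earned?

Treat each block as its own option and order by rate: Delta Co-op/T1 25 > Ridge Plot/T1 14 > Clay Flats/T1 12 > Clay Flats/T2 11 > Hill Ranch/T1 7 > Hill Ranch/T2 5 > Delta Co-op/T2 4 > Ridge Plot/T2 2.
Delta Co-op/T1 (25): +80 → 150 left.
Ridge Plot/T1 (14): +40 → 110 left.
Clay Flats/T1 (12): +40 → 70 left.
Clay Flats/T2 (11): +30 → 40 left.
40 remain; put them into Hill Ranch T1 at 7.
Total = 25×80 + 14×40 + 12×40 + 11×30 + 7×40 = 3650.

3650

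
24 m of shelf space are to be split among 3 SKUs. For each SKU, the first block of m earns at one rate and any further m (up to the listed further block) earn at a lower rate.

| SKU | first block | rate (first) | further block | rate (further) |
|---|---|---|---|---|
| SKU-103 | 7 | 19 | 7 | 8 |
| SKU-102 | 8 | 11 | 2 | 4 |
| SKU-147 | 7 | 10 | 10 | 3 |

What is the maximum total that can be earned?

307

Treat each block as its own option and order by rate: SKU-103/first 19 > SKU-102/first 11 > SKU-147/first 10 > SKU-103/second 8 > SKU-102/second 4 > SKU-147/second 3.
Fill SKU-103 first block (7 at 19) — 17 left.
Fill SKU-102 first block (8 at 11) — 9 left.
Fill SKU-147 first block (7 at 10) — 2 left.
2 remain; put them into SKU-103 second at 8.
Total = 19×7 + 11×8 + 10×7 + 8×2 = 307.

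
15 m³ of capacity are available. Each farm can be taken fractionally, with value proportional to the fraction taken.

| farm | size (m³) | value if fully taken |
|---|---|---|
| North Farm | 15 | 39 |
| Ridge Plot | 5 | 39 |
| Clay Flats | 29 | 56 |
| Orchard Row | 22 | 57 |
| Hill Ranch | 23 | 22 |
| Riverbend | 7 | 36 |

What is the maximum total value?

82.8

Best value per unit of size first: Ridge Plot 39/5≈7.8, Riverbend 36/7≈5.14, North Farm 39/15≈2.6, Orchard Row 57/22≈2.59, Clay Flats 56/29≈1.93, Hill Ranch 22/23≈0.957.
Take all of Ridge Plot (5 m³, value 39) — 10 m³ left.
Take all of Riverbend (7 m³, value 36) — 3 m³ left.
Fill the last 3 m³ with part of North Farm: 3/15 of it earns 7.8.
Total value = 82.8.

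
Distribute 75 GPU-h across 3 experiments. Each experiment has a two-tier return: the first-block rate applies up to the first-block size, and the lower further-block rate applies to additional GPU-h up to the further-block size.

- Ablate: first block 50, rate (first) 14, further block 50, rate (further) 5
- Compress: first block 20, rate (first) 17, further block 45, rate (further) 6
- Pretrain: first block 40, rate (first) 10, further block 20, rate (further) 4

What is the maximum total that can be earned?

1090

Treat each block as its own option and order by rate: Compress/first 17 > Ablate/first 14 > Pretrain/first 10 > Compress/second 6 > Ablate/second 5 > Pretrain/second 4.
Fill Compress first block (20 at 17) ; 55 left.
Ablate/first (14): +50 ; 5 left.
Pretrain/first: +5 of 40 at 10; pool empty.
Total = 17×20 + 14×50 + 10×5 = 1090.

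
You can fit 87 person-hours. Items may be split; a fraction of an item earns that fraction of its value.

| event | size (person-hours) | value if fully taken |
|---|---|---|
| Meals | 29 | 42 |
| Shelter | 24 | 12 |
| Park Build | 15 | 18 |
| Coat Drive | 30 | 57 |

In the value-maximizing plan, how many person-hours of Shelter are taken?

13

Sort by value density: Coat Drive 57/30≈1.9, Meals 42/29≈1.45, Park Build 18/15≈1.2, Shelter 12/24≈0.5.
All 30 person-hours of Coat Drive fit (value 57) — 57 remain.
All 29 person-hours of Meals fit (value 42) — 28 remain.
Park Build: take in full, 15 person-hours for value 18 — 13 left.
Only 13 person-hours remain; take 13/24 of Shelter for value 12×13/24 = 6.5.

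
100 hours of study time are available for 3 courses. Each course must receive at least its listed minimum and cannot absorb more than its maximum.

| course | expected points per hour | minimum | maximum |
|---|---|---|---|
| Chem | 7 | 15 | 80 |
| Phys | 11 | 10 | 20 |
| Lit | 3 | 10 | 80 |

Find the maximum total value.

Meeting every minimum uses 15+10+10 = 35 hours, leaving 65.
Highest expected points per hour first: Phys 11 > Chem 7 > Lit 3.
Phys takes 10 more to reach its cap of 20 — 55 left.
Only 55 left; Chem takes them to reach 70.
Total = 7×70 + 11×20 + 3×10 = 740.

740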